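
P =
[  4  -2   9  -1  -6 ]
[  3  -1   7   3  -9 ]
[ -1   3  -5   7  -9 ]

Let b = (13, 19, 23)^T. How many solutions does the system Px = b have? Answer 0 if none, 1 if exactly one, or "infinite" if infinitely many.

Row reduce the augmented matrix [P | b].
R2 ← R2 − (3/4)·R1: [0, 1/2, 1/4, 15/4, -9/2, 37/4]
R3 ← R3 + (1/4)·R1: [0, 5/2, -11/4, 27/4, -21/2, 105/4]
R3 ← R3 − (5)·R2: [0, 0, -4, -12, 12, -20]
The echelon form has 3 nonzero rows, and every pivot lies in the first 5 columns, so rank(P) = rank([P|b]) = 3.
The system is consistent.
rank = 3 < 5 unknowns, so there are infinitely many solutions.

infinite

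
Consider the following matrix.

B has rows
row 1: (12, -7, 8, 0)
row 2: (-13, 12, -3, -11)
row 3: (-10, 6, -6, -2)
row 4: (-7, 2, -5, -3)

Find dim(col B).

3

Row reduce to echelon form.
R2 ← R2 + (13/12)·R1: [0, 53/12, 17/3, -11]
R3 ← R3 + (5/6)·R1: [0, 1/6, 2/3, -2]
R4 ← R4 + (7/12)·R1: [0, -25/12, -1/3, -3]
R3 ← R3 − (2/53)·R2: [0, 0, 24/53, -84/53]
R4 ← R4 + (25/53)·R2: [0, 0, 124/53, -434/53]
R4 ← R4 − (31/6)·R3: [0, 0, 0, 0]
Echelon form has 3 nonzero rows, so rank(B) = 3.
The column space has dimension equal to the rank: 3.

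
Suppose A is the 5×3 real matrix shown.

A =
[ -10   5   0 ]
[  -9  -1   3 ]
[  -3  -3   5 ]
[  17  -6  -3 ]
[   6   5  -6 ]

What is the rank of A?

Row reduce to echelon form.
R2 ← R2 − (9/10)·R1: [0, -11/2, 3]
R3 ← R3 − (3/10)·R1: [0, -9/2, 5]
R4 ← R4 + (17/10)·R1: [0, 5/2, -3]
R5 ← R5 + (3/5)·R1: [0, 8, -6]
R3 ← R3 − (9/11)·R2: [0, 0, 28/11]
R4 ← R4 + (5/11)·R2: [0, 0, -18/11]
R5 ← R5 + (16/11)·R2: [0, 0, -18/11]
R4 ← R4 + (9/14)·R3: [0, 0, 0]
R5 ← R5 + (9/14)·R3: [0, 0, 0]
Echelon form has 3 nonzero rows, so rank(A) = 3.

3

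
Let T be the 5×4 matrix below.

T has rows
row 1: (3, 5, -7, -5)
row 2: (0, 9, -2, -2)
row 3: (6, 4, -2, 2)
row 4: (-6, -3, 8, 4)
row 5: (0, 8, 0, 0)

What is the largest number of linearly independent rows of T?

Row reduce to echelon form.
R3 ← R3 − (2)·R1: [0, -6, 12, 12]
R4 ← R4 + (2)·R1: [0, 7, -6, -6]
R3 ← R3 + (2/3)·R2: [0, 0, 32/3, 32/3]
R4 ← R4 − (7/9)·R2: [0, 0, -40/9, -40/9]
R5 ← R5 − (8/9)·R2: [0, 0, 16/9, 16/9]
R4 ← R4 + (5/12)·R3: [0, 0, 0, 0]
R5 ← R5 − (1/6)·R3: [0, 0, 0, 0]
Echelon form has 3 nonzero rows, so rank(T) = 3.
The rank gives the maximum number of linearly independent rows: 3.

3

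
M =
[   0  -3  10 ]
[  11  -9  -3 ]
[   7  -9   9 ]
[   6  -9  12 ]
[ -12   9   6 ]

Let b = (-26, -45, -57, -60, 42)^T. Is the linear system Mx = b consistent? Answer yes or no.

Row reduce the augmented matrix [M | b].
Swap R1 ↔ R2
R3 ← R3 − (7/11)·R1: [0, -36/11, 120/11, -312/11]
R4 ← R4 − (6/11)·R1: [0, -45/11, 150/11, -390/11]
R5 ← R5 + (12/11)·R1: [0, -9/11, 30/11, -78/11]
R3 ← R3 − (12/11)·R2: [0, 0, 0, 0]
R4 ← R4 − (15/11)·R2: [0, 0, 0, 0]
R5 ← R5 − (3/11)·R2: [0, 0, 0, 0]
The echelon form has 2 nonzero rows, and every pivot lies in the first 3 columns, so rank(M) = rank([M|b]) = 2.
The system is consistent.

yes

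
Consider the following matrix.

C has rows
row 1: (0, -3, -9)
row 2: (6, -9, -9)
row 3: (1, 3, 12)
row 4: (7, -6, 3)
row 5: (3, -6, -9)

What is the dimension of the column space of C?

Row reduce to echelon form.
Swap R1 ↔ R2
R3 ← R3 − (1/6)·R1: [0, 9/2, 27/2]
R4 ← R4 − (7/6)·R1: [0, 9/2, 27/2]
R5 ← R5 − (1/2)·R1: [0, -3/2, -9/2]
R3 ← R3 + (3/2)·R2: [0, 0, 0]
R4 ← R4 + (3/2)·R2: [0, 0, 0]
R5 ← R5 − (1/2)·R2: [0, 0, 0]
Echelon form has 2 nonzero rows, so rank(C) = 2.
The column space has dimension equal to the rank: 2.

2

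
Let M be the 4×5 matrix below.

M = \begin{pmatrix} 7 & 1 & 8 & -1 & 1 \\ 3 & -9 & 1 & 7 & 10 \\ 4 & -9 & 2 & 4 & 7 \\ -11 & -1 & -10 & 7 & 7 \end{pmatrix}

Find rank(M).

4

Row reduce to echelon form.
R2 ← R2 − (3/7)·R1: [0, -66/7, -17/7, 52/7, 67/7]
R3 ← R3 − (4/7)·R1: [0, -67/7, -18/7, 32/7, 45/7]
R4 ← R4 + (11/7)·R1: [0, 4/7, 18/7, 38/7, 60/7]
R3 ← R3 − (67/66)·R2: [0, 0, -7/66, -98/33, -217/66]
R4 ← R4 + (2/33)·R2: [0, 0, 80/33, 194/33, 302/33]
R4 ← R4 + (160/7)·R3: [0, 0, 0, -62, -66]
Echelon form has 4 nonzero rows, so rank(M) = 4.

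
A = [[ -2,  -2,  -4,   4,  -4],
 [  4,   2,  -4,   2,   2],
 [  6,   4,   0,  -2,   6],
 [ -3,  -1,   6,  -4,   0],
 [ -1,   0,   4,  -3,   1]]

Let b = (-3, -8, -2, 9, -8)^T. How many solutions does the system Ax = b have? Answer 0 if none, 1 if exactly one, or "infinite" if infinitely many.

Row reduce the augmented matrix [A | b].
R2 ← R2 + (2)·R1: [0, -2, -12, 10, -6, -14]
R3 ← R3 + (3)·R1: [0, -2, -12, 10, -6, -11]
R4 ← R4 − (3/2)·R1: [0, 2, 12, -10, 6, 27/2]
R5 ← R5 − (1/2)·R1: [0, 1, 6, -5, 3, -13/2]
R3 ← R3 − R2: [0, 0, 0, 0, 0, 3]
R4 ← R4 + R2: [0, 0, 0, 0, 0, -1/2]
R5 ← R5 + (1/2)·R2: [0, 0, 0, 0, 0, -27/2]
R4 ← R4 + (1/6)·R3: [0, 0, 0, 0, 0, 0]
R5 ← R5 + (9/2)·R3: [0, 0, 0, 0, 0, 0]
The echelon form has 3 nonzero rows; the last pivot sits in the augmented column, so rank(A) = 2 but rank([A|b]) = 3.
Since the ranks differ, the system is inconsistent.
It has no solutions.

0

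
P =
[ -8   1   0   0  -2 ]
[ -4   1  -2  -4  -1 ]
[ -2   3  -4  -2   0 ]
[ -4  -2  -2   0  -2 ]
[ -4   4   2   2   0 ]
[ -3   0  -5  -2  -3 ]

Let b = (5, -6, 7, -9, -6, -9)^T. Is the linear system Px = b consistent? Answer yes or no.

no

Row reduce the augmented matrix [P | b].
R2 ← R2 − (1/2)·R1: [0, 1/2, -2, -4, 0, -17/2]
R3 ← R3 − (1/4)·R1: [0, 11/4, -4, -2, 1/2, 23/4]
R4 ← R4 − (1/2)·R1: [0, -5/2, -2, 0, -1, -23/2]
R5 ← R5 − (1/2)·R1: [0, 7/2, 2, 2, 1, -17/2]
R6 ← R6 − (3/8)·R1: [0, -3/8, -5, -2, -9/4, -87/8]
R3 ← R3 − (11/2)·R2: [0, 0, 7, 20, 1/2, 105/2]
R4 ← R4 + (5)·R2: [0, 0, -12, -20, -1, -54]
R5 ← R5 − (7)·R2: [0, 0, 16, 30, 1, 51]
R6 ← R6 + (3/4)·R2: [0, 0, -13/2, -5, -9/4, -69/4]
R4 ← R4 + (12/7)·R3: [0, 0, 0, 100/7, -1/7, 36]
R5 ← R5 − (16/7)·R3: [0, 0, 0, -110/7, -1/7, -69]
R6 ← R6 + (13/14)·R3: [0, 0, 0, 95/7, -25/14, 63/2]
R5 ← R5 + (11/10)·R4: [0, 0, 0, 0, -3/10, -147/5]
R6 ← R6 − (19/20)·R4: [0, 0, 0, 0, -33/20, -27/10]
R6 ← R6 − (11/2)·R5: [0, 0, 0, 0, 0, 159]
The echelon form has 6 nonzero rows; the last pivot sits in the augmented column, so rank(P) = 5 but rank([P|b]) = 6.
Since the ranks differ, the system is inconsistent.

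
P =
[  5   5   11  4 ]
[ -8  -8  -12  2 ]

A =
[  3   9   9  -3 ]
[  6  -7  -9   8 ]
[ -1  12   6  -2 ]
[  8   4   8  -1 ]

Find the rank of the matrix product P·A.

2

First compute PA:
[[ 66, 158,  98,  -1],
 [-44, -152, -56, -18]]
Now row reduce the product.
R2 ← R2 + (2/3)·R1: [0, -140/3, 28/3, -56/3]
2 nonzero rows, so rank(PA) = 2.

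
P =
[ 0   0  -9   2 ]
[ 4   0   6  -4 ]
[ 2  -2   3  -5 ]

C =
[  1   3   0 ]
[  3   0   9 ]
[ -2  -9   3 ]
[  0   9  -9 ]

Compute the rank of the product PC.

First compute PC:
[[ 18,  99, -45],
 [ -8, -78,  54],
 [-10, -66,  36]]
Now row reduce the product.
R2 ← R2 + (4/9)·R1: [0, -34, 34]
R3 ← R3 + (5/9)·R1: [0, -11, 11]
R3 ← R3 − (11/34)·R2: [0, 0, 0]
2 nonzero rows, so rank(PC) = 2.

2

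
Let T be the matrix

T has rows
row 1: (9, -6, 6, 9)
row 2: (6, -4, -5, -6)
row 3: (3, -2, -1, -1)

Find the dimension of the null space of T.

Row reduce to echelon form.
R2 ← R2 − (2/3)·R1: [0, 0, -9, -12]
R3 ← R3 − (1/3)·R1: [0, 0, -3, -4]
R3 ← R3 − (1/3)·R2: [0, 0, 0, 0]
2 nonzero rows, so rank(T) = 2.
T has 4 columns; by rank–nullity, nullity = 4 − 2 = 2.

2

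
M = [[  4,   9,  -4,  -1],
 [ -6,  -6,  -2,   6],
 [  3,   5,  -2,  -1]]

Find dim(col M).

Row reduce to echelon form.
R2 ← R2 + (3/2)·R1: [0, 15/2, -8, 9/2]
R3 ← R3 − (3/4)·R1: [0, -7/4, 1, -1/4]
R3 ← R3 + (7/30)·R2: [0, 0, -13/15, 4/5]
Echelon form has 3 nonzero rows, so rank(M) = 3.
The column space has dimension equal to the rank: 3.

3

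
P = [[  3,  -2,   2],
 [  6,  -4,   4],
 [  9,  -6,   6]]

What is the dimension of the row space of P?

1

Row reduce to echelon form.
R2 ← R2 − (2)·R1: [0, 0, 0]
R3 ← R3 − (3)·R1: [0, 0, 0]
Echelon form has 1 nonzero row, so rank(P) = 1.
The row space has dimension equal to the rank: 1.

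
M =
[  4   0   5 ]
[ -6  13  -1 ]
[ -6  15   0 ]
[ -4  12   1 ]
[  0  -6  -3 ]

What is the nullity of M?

Row reduce to echelon form.
R2 ← R2 + (3/2)·R1: [0, 13, 13/2]
R3 ← R3 + (3/2)·R1: [0, 15, 15/2]
R4 ← R4 + R1: [0, 12, 6]
R3 ← R3 − (15/13)·R2: [0, 0, 0]
R4 ← R4 − (12/13)·R2: [0, 0, 0]
R5 ← R5 + (6/13)·R2: [0, 0, 0]
2 nonzero rows, so rank(M) = 2.
M has 3 columns; by rank–nullity, nullity = 3 − 2 = 1.

1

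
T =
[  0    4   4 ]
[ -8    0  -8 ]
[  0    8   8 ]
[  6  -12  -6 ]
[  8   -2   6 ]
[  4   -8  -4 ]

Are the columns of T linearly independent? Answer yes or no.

no

Row reduce T to echelon form.
Swap R1 ↔ R2
R4 ← R4 + (3/4)·R1: [0, -12, -12]
R5 ← R5 + R1: [0, -2, -2]
R6 ← R6 + (1/2)·R1: [0, -8, -8]
R3 ← R3 − (2)·R2: [0, 0, 0]
R4 ← R4 + (3)·R2: [0, 0, 0]
R5 ← R5 + (1/2)·R2: [0, 0, 0]
R6 ← R6 + (2)·R2: [0, 0, 0]
2 pivots among 3 columns.
Only 2 < 3 pivot columns, so the columns are linearly dependent.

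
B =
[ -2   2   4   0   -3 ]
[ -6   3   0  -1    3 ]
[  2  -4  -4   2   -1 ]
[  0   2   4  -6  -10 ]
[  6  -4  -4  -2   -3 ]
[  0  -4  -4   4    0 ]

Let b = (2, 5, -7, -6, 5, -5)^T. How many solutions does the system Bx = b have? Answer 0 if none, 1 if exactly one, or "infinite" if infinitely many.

0

Row reduce the augmented matrix [B | b].
R2 ← R2 − (3)·R1: [0, -3, -12, -1, 12, -1]
R3 ← R3 + R1: [0, -2, 0, 2, -4, -5]
R5 ← R5 + (3)·R1: [0, 2, 8, -2, -12, 11]
R3 ← R3 − (2/3)·R2: [0, 0, 8, 8/3, -12, -13/3]
R4 ← R4 + (2/3)·R2: [0, 0, -4, -20/3, -2, -20/3]
R5 ← R5 + (2/3)·R2: [0, 0, 0, -8/3, -4, 31/3]
R6 ← R6 − (4/3)·R2: [0, 0, 12, 16/3, -16, -11/3]
R4 ← R4 + (1/2)·R3: [0, 0, 0, -16/3, -8, -53/6]
R6 ← R6 − (3/2)·R3: [0, 0, 0, 4/3, 2, 17/6]
R5 ← R5 − (1/2)·R4: [0, 0, 0, 0, 0, 59/4]
R6 ← R6 + (1/4)·R4: [0, 0, 0, 0, 0, 5/8]
R6 ← R6 − (5/118)·R5: [0, 0, 0, 0, 0, 0]
The echelon form has 5 nonzero rows; the last pivot sits in the augmented column, so rank(B) = 4 but rank([B|b]) = 5.
Since the ranks differ, the system is inconsistent.
It has no solutions.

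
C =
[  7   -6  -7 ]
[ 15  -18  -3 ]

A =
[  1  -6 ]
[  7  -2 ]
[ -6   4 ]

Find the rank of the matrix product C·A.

2

First compute CA:
[[  7, -58],
 [-93, -66]]
Now row reduce the product.
R2 ← R2 + (93/7)·R1: [0, -5856/7]
2 nonzero rows, so rank(CA) = 2.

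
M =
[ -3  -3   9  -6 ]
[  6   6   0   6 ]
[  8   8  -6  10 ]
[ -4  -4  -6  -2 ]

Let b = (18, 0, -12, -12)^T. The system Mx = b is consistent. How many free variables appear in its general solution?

2

Row reduce the augmented matrix [M | b].
R2 ← R2 + (2)·R1: [0, 0, 18, -6, 36]
R3 ← R3 + (8/3)·R1: [0, 0, 18, -6, 36]
R4 ← R4 − (4/3)·R1: [0, 0, -18, 6, -36]
R3 ← R3 − R2: [0, 0, 0, 0, 0]
R4 ← R4 + R2: [0, 0, 0, 0, 0]
The echelon form has 2 nonzero rows, and every pivot lies in the first 4 columns, so rank(M) = rank([M|b]) = 2.
The system is consistent.
Free variables = (unknowns) − (rank) = 4 − 2 = 2.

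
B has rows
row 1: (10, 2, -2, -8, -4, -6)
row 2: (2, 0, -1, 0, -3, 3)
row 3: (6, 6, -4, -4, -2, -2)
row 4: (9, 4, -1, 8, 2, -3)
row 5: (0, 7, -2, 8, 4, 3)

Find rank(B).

5

Row reduce to echelon form.
R2 ← R2 − (1/5)·R1: [0, -2/5, -3/5, 8/5, -11/5, 21/5]
R3 ← R3 − (3/5)·R1: [0, 24/5, -14/5, 4/5, 2/5, 8/5]
R4 ← R4 − (9/10)·R1: [0, 11/5, 4/5, 76/5, 28/5, 12/5]
R3 ← R3 + (12)·R2: [0, 0, -10, 20, -26, 52]
R4 ← R4 + (11/2)·R2: [0, 0, -5/2, 24, -13/2, 51/2]
R5 ← R5 + (35/2)·R2: [0, 0, -25/2, 36, -69/2, 153/2]
R4 ← R4 − (1/4)·R3: [0, 0, 0, 19, 0, 25/2]
R5 ← R5 − (5/4)·R3: [0, 0, 0, 11, -2, 23/2]
R5 ← R5 − (11/19)·R4: [0, 0, 0, 0, -2, 81/19]
Echelon form has 5 nonzero rows, so rank(B) = 5.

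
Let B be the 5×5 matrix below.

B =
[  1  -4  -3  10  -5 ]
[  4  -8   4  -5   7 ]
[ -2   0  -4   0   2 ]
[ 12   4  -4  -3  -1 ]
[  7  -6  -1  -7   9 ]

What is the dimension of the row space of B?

5

Row reduce to echelon form.
R2 ← R2 − (4)·R1: [0, 8, 16, -45, 27]
R3 ← R3 + (2)·R1: [0, -8, -10, 20, -8]
R4 ← R4 − (12)·R1: [0, 52, 32, -123, 59]
R5 ← R5 − (7)·R1: [0, 22, 20, -77, 44]
R3 ← R3 + R2: [0, 0, 6, -25, 19]
R4 ← R4 − (13/2)·R2: [0, 0, -72, 339/2, -233/2]
R5 ← R5 − (11/4)·R2: [0, 0, -24, 187/4, -121/4]
R4 ← R4 + (12)·R3: [0, 0, 0, -261/2, 223/2]
R5 ← R5 + (4)·R3: [0, 0, 0, -213/4, 183/4]
R5 ← R5 − (71/174)·R4: [0, 0, 0, 0, 22/87]
Echelon form has 5 nonzero rows, so rank(B) = 5.
The row space has dimension equal to the rank: 5.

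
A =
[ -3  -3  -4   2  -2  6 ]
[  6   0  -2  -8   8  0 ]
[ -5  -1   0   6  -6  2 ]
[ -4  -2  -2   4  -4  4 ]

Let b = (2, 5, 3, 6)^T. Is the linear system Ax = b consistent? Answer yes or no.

no

Row reduce the augmented matrix [A | b].
R2 ← R2 + (2)·R1: [0, -6, -10, -4, 4, 12, 9]
R3 ← R3 − (5/3)·R1: [0, 4, 20/3, 8/3, -8/3, -8, -1/3]
R4 ← R4 − (4/3)·R1: [0, 2, 10/3, 4/3, -4/3, -4, 10/3]
R3 ← R3 + (2/3)·R2: [0, 0, 0, 0, 0, 0, 17/3]
R4 ← R4 + (1/3)·R2: [0, 0, 0, 0, 0, 0, 19/3]
R4 ← R4 − (19/17)·R3: [0, 0, 0, 0, 0, 0, 0]
The echelon form has 3 nonzero rows; the last pivot sits in the augmented column, so rank(A) = 2 but rank([A|b]) = 3.
Since the ranks differ, the system is inconsistent.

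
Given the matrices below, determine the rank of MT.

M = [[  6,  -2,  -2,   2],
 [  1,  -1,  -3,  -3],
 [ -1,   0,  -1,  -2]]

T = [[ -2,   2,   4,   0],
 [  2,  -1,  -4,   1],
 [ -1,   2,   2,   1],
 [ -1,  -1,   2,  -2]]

2

First compute MT:
[[-16,   8,  32,  -8],
 [  2,   0,  -4,   2],
 [  5,  -2, -10,   3]]
Now row reduce the product.
R2 ← R2 + (1/8)·R1: [0, 1, 0, 1]
R3 ← R3 + (5/16)·R1: [0, 1/2, 0, 1/2]
R3 ← R3 − (1/2)·R2: [0, 0, 0, 0]
2 nonzero rows, so rank(MT) = 2.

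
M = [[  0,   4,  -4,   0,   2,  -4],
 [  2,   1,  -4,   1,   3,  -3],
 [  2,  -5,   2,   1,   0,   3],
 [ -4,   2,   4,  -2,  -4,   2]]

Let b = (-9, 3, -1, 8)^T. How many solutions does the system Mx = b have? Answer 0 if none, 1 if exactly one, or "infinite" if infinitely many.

0

Row reduce the augmented matrix [M | b].
Swap R1 ↔ R2
R3 ← R3 − R1: [0, -6, 6, 0, -3, 6, -4]
R4 ← R4 + (2)·R1: [0, 4, -4, 0, 2, -4, 14]
R3 ← R3 + (3/2)·R2: [0, 0, 0, 0, 0, 0, -35/2]
R4 ← R4 − R2: [0, 0, 0, 0, 0, 0, 23]
R4 ← R4 + (46/35)·R3: [0, 0, 0, 0, 0, 0, 0]
The echelon form has 3 nonzero rows; the last pivot sits in the augmented column, so rank(M) = 2 but rank([M|b]) = 3.
Since the ranks differ, the system is inconsistent.
It has no solutions.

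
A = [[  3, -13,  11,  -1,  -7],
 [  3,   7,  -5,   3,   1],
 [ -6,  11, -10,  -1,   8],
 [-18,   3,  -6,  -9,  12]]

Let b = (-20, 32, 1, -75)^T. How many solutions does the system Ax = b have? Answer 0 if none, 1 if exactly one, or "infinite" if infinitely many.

infinite

Row reduce the augmented matrix [A | b].
R2 ← R2 − R1: [0, 20, -16, 4, 8, 52]
R3 ← R3 + (2)·R1: [0, -15, 12, -3, -6, -39]
R4 ← R4 + (6)·R1: [0, -75, 60, -15, -30, -195]
R3 ← R3 + (3/4)·R2: [0, 0, 0, 0, 0, 0]
R4 ← R4 + (15/4)·R2: [0, 0, 0, 0, 0, 0]
The echelon form has 2 nonzero rows, and every pivot lies in the first 5 columns, so rank(A) = rank([A|b]) = 2.
The system is consistent.
rank = 2 < 5 unknowns, so there are infinitely many solutions.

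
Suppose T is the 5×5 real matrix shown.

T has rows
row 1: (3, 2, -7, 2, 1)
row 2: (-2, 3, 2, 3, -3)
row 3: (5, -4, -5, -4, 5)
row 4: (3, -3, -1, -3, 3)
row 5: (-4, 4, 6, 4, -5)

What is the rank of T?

Row reduce to echelon form.
R2 ← R2 + (2/3)·R1: [0, 13/3, -8/3, 13/3, -7/3]
R3 ← R3 − (5/3)·R1: [0, -22/3, 20/3, -22/3, 10/3]
R4 ← R4 − R1: [0, -5, 6, -5, 2]
R5 ← R5 + (4/3)·R1: [0, 20/3, -10/3, 20/3, -11/3]
R3 ← R3 + (22/13)·R2: [0, 0, 28/13, 0, -8/13]
R4 ← R4 + (15/13)·R2: [0, 0, 38/13, 0, -9/13]
R5 ← R5 − (20/13)·R2: [0, 0, 10/13, 0, -1/13]
R4 ← R4 − (19/14)·R3: [0, 0, 0, 0, 1/7]
R5 ← R5 − (5/14)·R3: [0, 0, 0, 0, 1/7]
R5 ← R5 − R4: [0, 0, 0, 0, 0]
Echelon form has 4 nonzero rows, so rank(T) = 4.

4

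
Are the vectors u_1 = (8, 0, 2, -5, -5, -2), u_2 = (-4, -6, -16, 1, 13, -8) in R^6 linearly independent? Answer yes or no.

yes

Form the matrix with these vectors as rows and row reduce.
R2 ← R2 + (1/2)·R1: [0, -6, -15, -3/2, 21/2, -9]
2 nonzero rows, so the 2 vectors span a space of dimension 2.
Since 2 = 2, the vectors are linearly independent.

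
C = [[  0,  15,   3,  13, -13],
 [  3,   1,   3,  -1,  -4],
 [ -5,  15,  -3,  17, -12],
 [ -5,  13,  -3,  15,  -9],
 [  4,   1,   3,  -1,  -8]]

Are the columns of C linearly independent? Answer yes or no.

Row reduce C to echelon form.
Swap R1 ↔ R2
R3 ← R3 + (5/3)·R1: [0, 50/3, 2, 46/3, -56/3]
R4 ← R4 + (5/3)·R1: [0, 44/3, 2, 40/3, -47/3]
R5 ← R5 − (4/3)·R1: [0, -1/3, -1, 1/3, -8/3]
R3 ← R3 − (10/9)·R2: [0, 0, -4/3, 8/9, -38/9]
R4 ← R4 − (44/45)·R2: [0, 0, -14/15, 28/45, -133/45]
R5 ← R5 + (1/45)·R2: [0, 0, -14/15, 28/45, -133/45]
R4 ← R4 − (7/10)·R3: [0, 0, 0, 0, 0]
R5 ← R5 − (7/10)·R3: [0, 0, 0, 0, 0]
3 pivots among 5 columns.
Only 3 < 5 pivot columns, so the columns are linearly dependent.

no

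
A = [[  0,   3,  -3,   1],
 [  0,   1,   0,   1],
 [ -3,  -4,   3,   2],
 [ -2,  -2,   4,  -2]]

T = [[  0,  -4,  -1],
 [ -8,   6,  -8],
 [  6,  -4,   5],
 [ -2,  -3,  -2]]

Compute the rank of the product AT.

First compute AT:
[[-44,  27, -41],
 [-10,   3, -10],
 [ 46, -30,  46],
 [ 44, -14,  42]]
Now row reduce the product.
R2 ← R2 − (5/22)·R1: [0, -69/22, -15/22]
R3 ← R3 + (23/22)·R1: [0, -39/22, 69/22]
R4 ← R4 + R1: [0, 13, 1]
R3 ← R3 − (13/23)·R2: [0, 0, 81/23]
R4 ← R4 + (286/69)·R2: [0, 0, -42/23]
R4 ← R4 + (14/27)·R3: [0, 0, 0]
3 nonzero rows, so rank(AT) = 3.

3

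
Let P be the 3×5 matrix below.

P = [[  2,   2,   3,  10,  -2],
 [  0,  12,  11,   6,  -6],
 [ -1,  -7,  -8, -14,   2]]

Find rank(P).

3

Row reduce to echelon form.
R3 ← R3 + (1/2)·R1: [0, -6, -13/2, -9, 1]
R3 ← R3 + (1/2)·R2: [0, 0, -1, -6, -2]
Echelon form has 3 nonzero rows, so rank(P) = 3.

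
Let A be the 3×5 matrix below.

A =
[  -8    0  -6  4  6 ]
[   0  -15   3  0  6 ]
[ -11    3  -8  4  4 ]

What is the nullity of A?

Row reduce to echelon form.
R3 ← R3 − (11/8)·R1: [0, 3, 1/4, -3/2, -17/4]
R3 ← R3 + (1/5)·R2: [0, 0, 17/20, -3/2, -61/20]
3 nonzero rows, so rank(A) = 3.
A has 5 columns; by rank–nullity, nullity = 5 − 3 = 2.

2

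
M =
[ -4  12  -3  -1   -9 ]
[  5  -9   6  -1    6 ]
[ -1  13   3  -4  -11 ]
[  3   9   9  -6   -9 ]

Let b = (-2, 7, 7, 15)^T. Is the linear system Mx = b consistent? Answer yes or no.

Row reduce the augmented matrix [M | b].
R2 ← R2 + (5/4)·R1: [0, 6, 9/4, -9/4, -21/4, 9/2]
R3 ← R3 − (1/4)·R1: [0, 10, 15/4, -15/4, -35/4, 15/2]
R4 ← R4 + (3/4)·R1: [0, 18, 27/4, -27/4, -63/4, 27/2]
R3 ← R3 − (5/3)·R2: [0, 0, 0, 0, 0, 0]
R4 ← R4 − (3)·R2: [0, 0, 0, 0, 0, 0]
The echelon form has 2 nonzero rows, and every pivot lies in the first 5 columns, so rank(M) = rank([M|b]) = 2.
The system is consistent.

yes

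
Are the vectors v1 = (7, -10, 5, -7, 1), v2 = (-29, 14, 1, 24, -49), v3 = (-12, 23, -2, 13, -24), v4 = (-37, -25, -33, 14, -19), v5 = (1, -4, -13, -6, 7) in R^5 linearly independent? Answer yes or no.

yes

Form the matrix with these vectors as rows and row reduce.
R2 ← R2 + (29/7)·R1: [0, -192/7, 152/7, -5, -314/7]
R3 ← R3 + (12/7)·R1: [0, 41/7, 46/7, 1, -156/7]
R4 ← R4 + (37/7)·R1: [0, -545/7, -46/7, -23, -96/7]
R5 ← R5 − (1/7)·R1: [0, -18/7, -96/7, -5, 48/7]
R3 ← R3 + (41/192)·R2: [0, 0, 269/24, -13/192, -3059/96]
R4 ← R4 − (545/192)·R2: [0, 0, -1637/24, -1691/192, 10907/96]
R5 ← R5 − (3/32)·R2: [0, 0, -63/4, -145/32, 177/16]
R4 ← R4 + (1637/269)·R3: [0, 0, 0, -2480/269, -21600/269]
R5 ← R5 + (378/269)·R3: [0, 0, 0, -2489/538, -9069/269]
R5 ← R5 − (2489/4960)·R4: [0, 0, 0, 0, 204/31]
5 nonzero rows, so the 5 vectors span a space of dimension 5.
Since 5 = 5, the vectors are linearly independent.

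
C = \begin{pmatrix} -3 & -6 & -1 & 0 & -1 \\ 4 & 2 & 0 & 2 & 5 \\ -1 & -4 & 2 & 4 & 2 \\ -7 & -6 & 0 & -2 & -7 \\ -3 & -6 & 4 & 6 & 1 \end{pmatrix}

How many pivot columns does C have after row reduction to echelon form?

Row reduce to echelon form.
R2 ← R2 + (4/3)·R1: [0, -6, -4/3, 2, 11/3]
R3 ← R3 − (1/3)·R1: [0, -2, 7/3, 4, 7/3]
R4 ← R4 − (7/3)·R1: [0, 8, 7/3, -2, -14/3]
R5 ← R5 − R1: [0, 0, 5, 6, 2]
R3 ← R3 − (1/3)·R2: [0, 0, 25/9, 10/3, 10/9]
R4 ← R4 + (4/3)·R2: [0, 0, 5/9, 2/3, 2/9]
R4 ← R4 − (1/5)·R3: [0, 0, 0, 0, 0]
R5 ← R5 − (9/5)·R3: [0, 0, 0, 0, 0]
Echelon form has 3 nonzero rows, so rank(C) = 3.
Each nonzero row contributes one pivot column: 3 pivot columns.

3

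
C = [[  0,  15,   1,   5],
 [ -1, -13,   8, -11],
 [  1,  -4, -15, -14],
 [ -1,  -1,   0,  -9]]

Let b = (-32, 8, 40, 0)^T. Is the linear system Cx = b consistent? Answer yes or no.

yes

Row reduce the augmented matrix [C | b].
Swap R1 ↔ R2
R3 ← R3 + R1: [0, -17, -7, -25, 48]
R4 ← R4 − R1: [0, 12, -8, 2, -8]
R3 ← R3 + (17/15)·R2: [0, 0, -88/15, -58/3, 176/15]
R4 ← R4 − (4/5)·R2: [0, 0, -44/5, -2, 88/5]
R4 ← R4 − (3/2)·R3: [0, 0, 0, 27, 0]
The echelon form has 4 nonzero rows, and every pivot lies in the first 4 columns, so rank(C) = rank([C|b]) = 4.
The system is consistent.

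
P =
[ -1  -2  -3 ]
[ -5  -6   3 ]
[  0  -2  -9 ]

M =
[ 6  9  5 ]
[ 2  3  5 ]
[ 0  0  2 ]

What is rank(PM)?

2

First compute PM:
[[-10, -15, -21],
 [-42, -63, -49],
 [ -4,  -6, -28]]
Now row reduce the product.
R2 ← R2 − (21/5)·R1: [0, 0, 196/5]
R3 ← R3 − (2/5)·R1: [0, 0, -98/5]
R3 ← R3 + (1/2)·R2: [0, 0, 0]
2 nonzero rows, so rank(PM) = 2.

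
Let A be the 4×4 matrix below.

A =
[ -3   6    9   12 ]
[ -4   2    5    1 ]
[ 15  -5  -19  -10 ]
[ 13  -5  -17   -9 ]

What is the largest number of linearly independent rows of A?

Row reduce to echelon form.
R2 ← R2 − (4/3)·R1: [0, -6, -7, -15]
R3 ← R3 + (5)·R1: [0, 25, 26, 50]
R4 ← R4 + (13/3)·R1: [0, 21, 22, 43]
R3 ← R3 + (25/6)·R2: [0, 0, -19/6, -25/2]
R4 ← R4 + (7/2)·R2: [0, 0, -5/2, -19/2]
R4 ← R4 − (15/19)·R3: [0, 0, 0, 7/19]
Echelon form has 4 nonzero rows, so rank(A) = 4.
The rank gives the maximum number of linearly independent rows: 4.

4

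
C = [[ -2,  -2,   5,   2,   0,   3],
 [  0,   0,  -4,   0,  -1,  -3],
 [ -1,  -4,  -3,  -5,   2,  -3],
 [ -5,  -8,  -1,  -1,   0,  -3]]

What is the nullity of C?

Row reduce to echelon form.
R3 ← R3 − (1/2)·R1: [0, -3, -11/2, -6, 2, -9/2]
R4 ← R4 − (5/2)·R1: [0, -3, -27/2, -6, 0, -21/2]
Swap R2 ↔ R3
R4 ← R4 − R2: [0, 0, -8, 0, -2, -6]
R4 ← R4 − (2)·R3: [0, 0, 0, 0, 0, 0]
3 nonzero rows, so rank(C) = 3.
C has 6 columns; by rank–nullity, nullity = 6 − 3 = 3.

3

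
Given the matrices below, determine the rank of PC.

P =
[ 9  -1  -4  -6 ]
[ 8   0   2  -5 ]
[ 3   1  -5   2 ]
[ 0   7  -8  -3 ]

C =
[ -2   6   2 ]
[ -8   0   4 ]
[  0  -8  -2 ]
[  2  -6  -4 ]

3

First compute PC:
[[-22, 122,  46],
 [-26,  62,  32],
 [-10,  46,  12],
 [-62,  82,  56]]
Now row reduce the product.
R2 ← R2 − (13/11)·R1: [0, -904/11, -246/11]
R3 ← R3 − (5/11)·R1: [0, -104/11, -98/11]
R4 ← R4 − (31/11)·R1: [0, -2880/11, -810/11]
R3 ← R3 − (13/113)·R2: [0, 0, -716/113]
R4 ← R4 − (360/113)·R2: [0, 0, -270/113]
R4 ← R4 − (135/358)·R3: [0, 0, 0]
3 nonzero rows, so rank(PC) = 3.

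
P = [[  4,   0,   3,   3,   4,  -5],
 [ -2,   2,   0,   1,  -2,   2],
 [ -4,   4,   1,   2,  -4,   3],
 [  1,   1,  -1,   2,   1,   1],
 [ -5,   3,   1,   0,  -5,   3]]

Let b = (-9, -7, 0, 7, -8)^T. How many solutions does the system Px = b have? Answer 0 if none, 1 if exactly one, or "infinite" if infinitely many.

0

Row reduce the augmented matrix [P | b].
R2 ← R2 + (1/2)·R1: [0, 2, 3/2, 5/2, 0, -1/2, -23/2]
R3 ← R3 + R1: [0, 4, 4, 5, 0, -2, -9]
R4 ← R4 − (1/4)·R1: [0, 1, -7/4, 5/4, 0, 9/4, 37/4]
R5 ← R5 + (5/4)·R1: [0, 3, 19/4, 15/4, 0, -13/4, -77/4]
R3 ← R3 − (2)·R2: [0, 0, 1, 0, 0, -1, 14]
R4 ← R4 − (1/2)·R2: [0, 0, -5/2, 0, 0, 5/2, 15]
R5 ← R5 − (3/2)·R2: [0, 0, 5/2, 0, 0, -5/2, -2]
R4 ← R4 + (5/2)·R3: [0, 0, 0, 0, 0, 0, 50]
R5 ← R5 − (5/2)·R3: [0, 0, 0, 0, 0, 0, -37]
R5 ← R5 + (37/50)·R4: [0, 0, 0, 0, 0, 0, 0]
The echelon form has 4 nonzero rows; the last pivot sits in the augmented column, so rank(P) = 3 but rank([P|b]) = 4.
Since the ranks differ, the system is inconsistent.
It has no solutions.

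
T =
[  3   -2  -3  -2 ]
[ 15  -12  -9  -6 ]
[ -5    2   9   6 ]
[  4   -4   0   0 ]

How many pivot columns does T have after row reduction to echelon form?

2

Row reduce to echelon form.
R2 ← R2 − (5)·R1: [0, -2, 6, 4]
R3 ← R3 + (5/3)·R1: [0, -4/3, 4, 8/3]
R4 ← R4 − (4/3)·R1: [0, -4/3, 4, 8/3]
R3 ← R3 − (2/3)·R2: [0, 0, 0, 0]
R4 ← R4 − (2/3)·R2: [0, 0, 0, 0]
Echelon form has 2 nonzero rows, so rank(T) = 2.
Each nonzero row contributes one pivot column: 2 pivot columns.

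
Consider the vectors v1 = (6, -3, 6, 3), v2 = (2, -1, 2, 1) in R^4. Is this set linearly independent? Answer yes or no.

no

Form the matrix with these vectors as rows and row reduce.
R2 ← R2 − (1/3)·R1: [0, 0, 0, 0]
1 nonzero row, so the 2 vectors span a space of dimension 1.
Since 1 < 2, the vectors are linearly dependent.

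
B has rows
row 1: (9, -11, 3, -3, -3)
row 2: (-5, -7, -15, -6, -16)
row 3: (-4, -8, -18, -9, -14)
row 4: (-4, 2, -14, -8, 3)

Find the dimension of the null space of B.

2

Row reduce to echelon form.
R2 ← R2 + (5/9)·R1: [0, -118/9, -40/3, -23/3, -53/3]
R3 ← R3 + (4/9)·R1: [0, -116/9, -50/3, -31/3, -46/3]
R4 ← R4 + (4/9)·R1: [0, -26/9, -38/3, -28/3, 5/3]
R3 ← R3 − (58/59)·R2: [0, 0, -210/59, -165/59, 120/59]
R4 ← R4 − (13/59)·R2: [0, 0, -574/59, -451/59, 328/59]
R4 ← R4 − (41/15)·R3: [0, 0, 0, 0, 0]
3 nonzero rows, so rank(B) = 3.
B has 5 columns; by rank–nullity, nullity = 5 − 3 = 2.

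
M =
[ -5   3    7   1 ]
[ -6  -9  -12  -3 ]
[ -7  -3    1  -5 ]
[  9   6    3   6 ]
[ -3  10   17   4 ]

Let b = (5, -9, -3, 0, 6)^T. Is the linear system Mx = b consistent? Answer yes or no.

no

Row reduce the augmented matrix [M | b].
R2 ← R2 − (6/5)·R1: [0, -63/5, -102/5, -21/5, -15]
R3 ← R3 − (7/5)·R1: [0, -36/5, -44/5, -32/5, -10]
R4 ← R4 + (9/5)·R1: [0, 57/5, 78/5, 39/5, 9]
R5 ← R5 − (3/5)·R1: [0, 41/5, 64/5, 17/5, 3]
R3 ← R3 − (4/7)·R2: [0, 0, 20/7, -4, -10/7]
R4 ← R4 + (19/21)·R2: [0, 0, -20/7, 4, -32/7]
R5 ← R5 + (41/63)·R2: [0, 0, -10/21, 2/3, -142/21]
R4 ← R4 + R3: [0, 0, 0, 0, -6]
R5 ← R5 + (1/6)·R3: [0, 0, 0, 0, -7]
R5 ← R5 − (7/6)·R4: [0, 0, 0, 0, 0]
The echelon form has 4 nonzero rows; the last pivot sits in the augmented column, so rank(M) = 3 but rank([M|b]) = 4.
Since the ranks differ, the system is inconsistent.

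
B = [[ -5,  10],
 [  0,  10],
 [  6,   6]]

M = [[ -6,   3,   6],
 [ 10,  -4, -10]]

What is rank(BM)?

2

First compute BM:
[[130, -55, -130],
 [100, -40, -100],
 [ 24,  -6, -24]]
Now row reduce the product.
R2 ← R2 − (10/13)·R1: [0, 30/13, 0]
R3 ← R3 − (12/65)·R1: [0, 54/13, 0]
R3 ← R3 − (9/5)·R2: [0, 0, 0]
2 nonzero rows, so rank(BM) = 2.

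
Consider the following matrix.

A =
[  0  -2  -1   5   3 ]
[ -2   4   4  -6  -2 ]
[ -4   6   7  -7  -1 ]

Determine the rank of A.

Row reduce to echelon form.
Swap R1 ↔ R2
R3 ← R3 − (2)·R1: [0, -2, -1, 5, 3]
R3 ← R3 − R2: [0, 0, 0, 0, 0]
Echelon form has 2 nonzero rows, so rank(A) = 2.

2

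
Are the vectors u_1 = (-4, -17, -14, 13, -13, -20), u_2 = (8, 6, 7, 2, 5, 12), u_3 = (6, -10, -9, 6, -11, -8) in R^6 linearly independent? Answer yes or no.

Form the matrix with these vectors as rows and row reduce.
R2 ← R2 + (2)·R1: [0, -28, -21, 28, -21, -28]
R3 ← R3 + (3/2)·R1: [0, -71/2, -30, 51/2, -61/2, -38]
R3 ← R3 − (71/56)·R2: [0, 0, -27/8, -10, -31/8, -5/2]
3 nonzero rows, so the 3 vectors span a space of dimension 3.
Since 3 = 3, the vectors are linearly independent.

yes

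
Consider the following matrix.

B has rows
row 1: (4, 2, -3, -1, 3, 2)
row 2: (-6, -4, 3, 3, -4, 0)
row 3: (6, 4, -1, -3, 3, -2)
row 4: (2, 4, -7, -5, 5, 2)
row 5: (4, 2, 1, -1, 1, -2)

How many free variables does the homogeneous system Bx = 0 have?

Row reduce to echelon form.
R2 ← R2 + (3/2)·R1: [0, -1, -3/2, 3/2, 1/2, 3]
R3 ← R3 − (3/2)·R1: [0, 1, 7/2, -3/2, -3/2, -5]
R4 ← R4 − (1/2)·R1: [0, 3, -11/2, -9/2, 7/2, 1]
R5 ← R5 − R1: [0, 0, 4, 0, -2, -4]
R3 ← R3 + R2: [0, 0, 2, 0, -1, -2]
R4 ← R4 + (3)·R2: [0, 0, -10, 0, 5, 10]
R4 ← R4 + (5)·R3: [0, 0, 0, 0, 0, 0]
R5 ← R5 − (2)·R3: [0, 0, 0, 0, 0, 0]
3 nonzero rows, so rank(B) = 3.
B has 6 columns; by rank–nullity, nullity = 6 − 3 = 3.

3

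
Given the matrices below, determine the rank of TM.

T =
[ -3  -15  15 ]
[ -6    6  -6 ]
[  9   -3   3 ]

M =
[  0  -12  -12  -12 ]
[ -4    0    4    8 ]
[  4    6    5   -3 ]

First compute TM:
[[120, 126,  51, -129],
 [-48,  36,  66, 138],
 [ 24, -90, -105, -141]]
Now row reduce the product.
R2 ← R2 + (2/5)·R1: [0, 432/5, 432/5, 432/5]
R3 ← R3 − (1/5)·R1: [0, -576/5, -576/5, -576/5]
R3 ← R3 + (4/3)·R2: [0, 0, 0, 0]
2 nonzero rows, so rank(TM) = 2.

2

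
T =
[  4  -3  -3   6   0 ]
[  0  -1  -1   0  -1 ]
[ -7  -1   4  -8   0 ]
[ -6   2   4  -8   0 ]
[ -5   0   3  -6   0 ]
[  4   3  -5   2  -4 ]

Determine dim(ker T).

2

Row reduce to echelon form.
R3 ← R3 + (7/4)·R1: [0, -25/4, -5/4, 5/2, 0]
R4 ← R4 + (3/2)·R1: [0, -5/2, -1/2, 1, 0]
R5 ← R5 + (5/4)·R1: [0, -15/4, -3/4, 3/2, 0]
R6 ← R6 − R1: [0, 6, -2, -4, -4]
R3 ← R3 − (25/4)·R2: [0, 0, 5, 5/2, 25/4]
R4 ← R4 − (5/2)·R2: [0, 0, 2, 1, 5/2]
R5 ← R5 − (15/4)·R2: [0, 0, 3, 3/2, 15/4]
R6 ← R6 + (6)·R2: [0, 0, -8, -4, -10]
R4 ← R4 − (2/5)·R3: [0, 0, 0, 0, 0]
R5 ← R5 − (3/5)·R3: [0, 0, 0, 0, 0]
R6 ← R6 + (8/5)·R3: [0, 0, 0, 0, 0]
3 nonzero rows, so rank(T) = 3.
T has 5 columns; by rank–nullity, nullity = 5 − 3 = 2.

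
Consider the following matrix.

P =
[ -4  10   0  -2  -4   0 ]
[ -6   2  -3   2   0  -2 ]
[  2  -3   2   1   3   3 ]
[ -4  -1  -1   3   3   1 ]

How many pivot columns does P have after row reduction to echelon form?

3

Row reduce to echelon form.
R2 ← R2 − (3/2)·R1: [0, -13, -3, 5, 6, -2]
R3 ← R3 + (1/2)·R1: [0, 2, 2, 0, 1, 3]
R4 ← R4 − R1: [0, -11, -1, 5, 7, 1]
R3 ← R3 + (2/13)·R2: [0, 0, 20/13, 10/13, 25/13, 35/13]
R4 ← R4 − (11/13)·R2: [0, 0, 20/13, 10/13, 25/13, 35/13]
R4 ← R4 − R3: [0, 0, 0, 0, 0, 0]
Echelon form has 3 nonzero rows, so rank(P) = 3.
Each nonzero row contributes one pivot column: 3 pivot columns.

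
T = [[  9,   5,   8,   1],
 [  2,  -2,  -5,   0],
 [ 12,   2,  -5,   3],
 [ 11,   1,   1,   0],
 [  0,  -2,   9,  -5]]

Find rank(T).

Row reduce to echelon form.
R2 ← R2 − (2/9)·R1: [0, -28/9, -61/9, -2/9]
R3 ← R3 − (4/3)·R1: [0, -14/3, -47/3, 5/3]
R4 ← R4 − (11/9)·R1: [0, -46/9, -79/9, -11/9]
R3 ← R3 − (3/2)·R2: [0, 0, -11/2, 2]
R4 ← R4 − (23/14)·R2: [0, 0, 33/14, -6/7]
R5 ← R5 − (9/14)·R2: [0, 0, 187/14, -34/7]
R4 ← R4 + (3/7)·R3: [0, 0, 0, 0]
R5 ← R5 + (17/7)·R3: [0, 0, 0, 0]
Echelon form has 3 nonzero rows, so rank(T) = 3.

3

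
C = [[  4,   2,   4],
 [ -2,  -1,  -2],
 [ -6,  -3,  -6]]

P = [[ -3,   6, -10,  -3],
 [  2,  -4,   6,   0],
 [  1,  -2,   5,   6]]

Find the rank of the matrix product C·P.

First compute CP:
[[ -4,   8,  -8,  12],
 [  2,  -4,   4,  -6],
 [  6, -12,  12, -18]]
Now row reduce the product.
R2 ← R2 + (1/2)·R1: [0, 0, 0, 0]
R3 ← R3 + (3/2)·R1: [0, 0, 0, 0]
1 nonzero row, so rank(CP) = 1.

1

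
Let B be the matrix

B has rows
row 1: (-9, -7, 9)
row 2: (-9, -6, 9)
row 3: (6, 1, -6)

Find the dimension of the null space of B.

1

Row reduce to echelon form.
R2 ← R2 − R1: [0, 1, 0]
R3 ← R3 + (2/3)·R1: [0, -11/3, 0]
R3 ← R3 + (11/3)·R2: [0, 0, 0]
2 nonzero rows, so rank(B) = 2.
B has 3 columns; by rank–nullity, nullity = 3 − 2 = 1.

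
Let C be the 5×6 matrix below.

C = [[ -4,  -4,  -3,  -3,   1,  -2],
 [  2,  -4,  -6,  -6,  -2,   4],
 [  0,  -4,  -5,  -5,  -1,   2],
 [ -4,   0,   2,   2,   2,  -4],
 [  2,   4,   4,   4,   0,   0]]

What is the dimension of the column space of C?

2

Row reduce to echelon form.
R2 ← R2 + (1/2)·R1: [0, -6, -15/2, -15/2, -3/2, 3]
R4 ← R4 − R1: [0, 4, 5, 5, 1, -2]
R5 ← R5 + (1/2)·R1: [0, 2, 5/2, 5/2, 1/2, -1]
R3 ← R3 − (2/3)·R2: [0, 0, 0, 0, 0, 0]
R4 ← R4 + (2/3)·R2: [0, 0, 0, 0, 0, 0]
R5 ← R5 + (1/3)·R2: [0, 0, 0, 0, 0, 0]
Echelon form has 2 nonzero rows, so rank(C) = 2.
The column space has dimension equal to the rank: 2.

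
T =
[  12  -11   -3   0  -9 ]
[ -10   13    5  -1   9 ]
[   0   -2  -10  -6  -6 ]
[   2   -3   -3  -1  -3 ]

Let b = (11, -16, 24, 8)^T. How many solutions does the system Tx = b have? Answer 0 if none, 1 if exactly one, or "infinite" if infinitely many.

infinite

Row reduce the augmented matrix [T | b].
R2 ← R2 + (5/6)·R1: [0, 23/6, 5/2, -1, 3/2, -41/6]
R4 ← R4 − (1/6)·R1: [0, -7/6, -5/2, -1, -3/2, 37/6]
R3 ← R3 + (12/23)·R2: [0, 0, -200/23, -150/23, -120/23, 470/23]
R4 ← R4 + (7/23)·R2: [0, 0, -40/23, -30/23, -24/23, 94/23]
R4 ← R4 − (1/5)·R3: [0, 0, 0, 0, 0, 0]
The echelon form has 3 nonzero rows, and every pivot lies in the first 5 columns, so rank(T) = rank([T|b]) = 3.
The system is consistent.
rank = 3 < 5 unknowns, so there are infinitely many solutions.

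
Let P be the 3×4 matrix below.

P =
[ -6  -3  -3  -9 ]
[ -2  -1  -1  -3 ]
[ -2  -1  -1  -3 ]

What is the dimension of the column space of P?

Row reduce to echelon form.
R2 ← R2 − (1/3)·R1: [0, 0, 0, 0]
R3 ← R3 − (1/3)·R1: [0, 0, 0, 0]
Echelon form has 1 nonzero row, so rank(P) = 1.
The column space has dimension equal to the rank: 1.

1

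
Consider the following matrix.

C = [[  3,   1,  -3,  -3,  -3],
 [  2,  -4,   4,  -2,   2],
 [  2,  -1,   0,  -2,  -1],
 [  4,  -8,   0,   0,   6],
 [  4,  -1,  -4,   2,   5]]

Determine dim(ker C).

0

Row reduce to echelon form.
R2 ← R2 − (2/3)·R1: [0, -14/3, 6, 0, 4]
R3 ← R3 − (2/3)·R1: [0, -5/3, 2, 0, 1]
R4 ← R4 − (4/3)·R1: [0, -28/3, 4, 4, 10]
R5 ← R5 − (4/3)·R1: [0, -7/3, 0, 6, 9]
R3 ← R3 − (5/14)·R2: [0, 0, -1/7, 0, -3/7]
R4 ← R4 − (2)·R2: [0, 0, -8, 4, 2]
R5 ← R5 − (1/2)·R2: [0, 0, -3, 6, 7]
R4 ← R4 − (56)·R3: [0, 0, 0, 4, 26]
R5 ← R5 − (21)·R3: [0, 0, 0, 6, 16]
R5 ← R5 − (3/2)·R4: [0, 0, 0, 0, -23]
5 nonzero rows, so rank(C) = 5.
C has 5 columns; by rank–nullity, nullity = 5 − 5 = 0.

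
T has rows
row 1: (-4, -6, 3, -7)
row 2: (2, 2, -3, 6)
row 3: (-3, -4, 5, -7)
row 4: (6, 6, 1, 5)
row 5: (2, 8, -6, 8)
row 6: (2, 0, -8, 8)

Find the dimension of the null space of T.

Row reduce to echelon form.
R2 ← R2 + (1/2)·R1: [0, -1, -3/2, 5/2]
R3 ← R3 − (3/4)·R1: [0, 1/2, 11/4, -7/4]
R4 ← R4 + (3/2)·R1: [0, -3, 11/2, -11/2]
R5 ← R5 + (1/2)·R1: [0, 5, -9/2, 9/2]
R6 ← R6 + (1/2)·R1: [0, -3, -13/2, 9/2]
R3 ← R3 + (1/2)·R2: [0, 0, 2, -1/2]
R4 ← R4 − (3)·R2: [0, 0, 10, -13]
R5 ← R5 + (5)·R2: [0, 0, -12, 17]
R6 ← R6 − (3)·R2: [0, 0, -2, -3]
R4 ← R4 − (5)·R3: [0, 0, 0, -21/2]
R5 ← R5 + (6)·R3: [0, 0, 0, 14]
R6 ← R6 + R3: [0, 0, 0, -7/2]
R5 ← R5 + (4/3)·R4: [0, 0, 0, 0]
R6 ← R6 − (1/3)·R4: [0, 0, 0, 0]
4 nonzero rows, so rank(T) = 4.
T has 4 columns; by rank–nullity, nullity = 4 − 4 = 0.

0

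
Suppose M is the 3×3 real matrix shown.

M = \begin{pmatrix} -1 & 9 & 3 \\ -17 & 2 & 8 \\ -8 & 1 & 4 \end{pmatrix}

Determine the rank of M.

Row reduce to echelon form.
R2 ← R2 − (17)·R1: [0, -151, -43]
R3 ← R3 − (8)·R1: [0, -71, -20]
R3 ← R3 − (71/151)·R2: [0, 0, 33/151]
Echelon form has 3 nonzero rows, so rank(M) = 3.

3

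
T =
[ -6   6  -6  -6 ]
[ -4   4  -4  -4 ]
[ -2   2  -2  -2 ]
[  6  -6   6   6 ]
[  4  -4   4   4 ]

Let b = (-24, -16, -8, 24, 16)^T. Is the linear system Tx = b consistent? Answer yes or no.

Row reduce the augmented matrix [T | b].
R2 ← R2 − (2/3)·R1: [0, 0, 0, 0, 0]
R3 ← R3 − (1/3)·R1: [0, 0, 0, 0, 0]
R4 ← R4 + R1: [0, 0, 0, 0, 0]
R5 ← R5 + (2/3)·R1: [0, 0, 0, 0, 0]
The echelon form has 1 nonzero rows, and every pivot lies in the first 4 columns, so rank(T) = rank([T|b]) = 1.
The system is consistent.

yes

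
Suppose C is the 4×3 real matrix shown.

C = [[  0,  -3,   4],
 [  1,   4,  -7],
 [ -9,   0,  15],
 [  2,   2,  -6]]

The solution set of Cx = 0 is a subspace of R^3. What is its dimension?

1

Row reduce to echelon form.
Swap R1 ↔ R2
R3 ← R3 + (9)·R1: [0, 36, -48]
R4 ← R4 − (2)·R1: [0, -6, 8]
R3 ← R3 + (12)·R2: [0, 0, 0]
R4 ← R4 − (2)·R2: [0, 0, 0]
2 nonzero rows, so rank(C) = 2.
C has 3 columns; by rank–nullity, nullity = 3 − 2 = 1.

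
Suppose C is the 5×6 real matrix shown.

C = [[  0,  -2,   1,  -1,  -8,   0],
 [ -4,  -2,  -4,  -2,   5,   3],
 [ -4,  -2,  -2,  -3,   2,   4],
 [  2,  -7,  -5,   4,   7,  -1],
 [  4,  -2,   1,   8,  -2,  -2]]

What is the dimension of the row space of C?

Row reduce to echelon form.
Swap R1 ↔ R2
R3 ← R3 − R1: [0, 0, 2, -1, -3, 1]
R4 ← R4 + (1/2)·R1: [0, -8, -7, 3, 19/2, 1/2]
R5 ← R5 + R1: [0, -4, -3, 6, 3, 1]
R4 ← R4 − (4)·R2: [0, 0, -11, 7, 83/2, 1/2]
R5 ← R5 − (2)·R2: [0, 0, -5, 8, 19, 1]
R4 ← R4 + (11/2)·R3: [0, 0, 0, 3/2, 25, 6]
R5 ← R5 + (5/2)·R3: [0, 0, 0, 11/2, 23/2, 7/2]
R5 ← R5 − (11/3)·R4: [0, 0, 0, 0, -481/6, -37/2]
Echelon form has 5 nonzero rows, so rank(C) = 5.
The row space has dimension equal to the rank: 5.

5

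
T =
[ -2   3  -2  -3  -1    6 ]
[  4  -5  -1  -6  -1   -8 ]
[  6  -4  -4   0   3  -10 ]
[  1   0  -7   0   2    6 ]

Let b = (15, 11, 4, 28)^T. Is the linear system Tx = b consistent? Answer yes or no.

yes

Row reduce the augmented matrix [T | b].
R2 ← R2 + (2)·R1: [0, 1, -5, -12, -3, 4, 41]
R3 ← R3 + (3)·R1: [0, 5, -10, -9, 0, 8, 49]
R4 ← R4 + (1/2)·R1: [0, 3/2, -8, -3/2, 3/2, 9, 71/2]
R3 ← R3 − (5)·R2: [0, 0, 15, 51, 15, -12, -156]
R4 ← R4 − (3/2)·R2: [0, 0, -1/2, 33/2, 6, 3, -26]
R4 ← R4 + (1/30)·R3: [0, 0, 0, 91/5, 13/2, 13/5, -156/5]
The echelon form has 4 nonzero rows, and every pivot lies in the first 6 columns, so rank(T) = rank([T|b]) = 4.
The system is consistent.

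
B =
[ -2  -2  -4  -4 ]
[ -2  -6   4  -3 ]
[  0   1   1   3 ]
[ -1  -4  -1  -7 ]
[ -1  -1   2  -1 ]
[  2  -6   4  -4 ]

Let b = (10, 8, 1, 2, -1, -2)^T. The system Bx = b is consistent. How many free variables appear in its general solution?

0

Row reduce the augmented matrix [B | b].
R2 ← R2 − R1: [0, -4, 8, 1, -2]
R4 ← R4 − (1/2)·R1: [0, -3, 1, -5, -3]
R5 ← R5 − (1/2)·R1: [0, 0, 4, 1, -6]
R6 ← R6 + R1: [0, -8, 0, -8, 8]
R3 ← R3 + (1/4)·R2: [0, 0, 3, 13/4, 1/2]
R4 ← R4 − (3/4)·R2: [0, 0, -5, -23/4, -3/2]
R6 ← R6 − (2)·R2: [0, 0, -16, -10, 12]
R4 ← R4 + (5/3)·R3: [0, 0, 0, -1/3, -2/3]
R5 ← R5 − (4/3)·R3: [0, 0, 0, -10/3, -20/3]
R6 ← R6 + (16/3)·R3: [0, 0, 0, 22/3, 44/3]
R5 ← R5 − (10)·R4: [0, 0, 0, 0, 0]
R6 ← R6 + (22)·R4: [0, 0, 0, 0, 0]
The echelon form has 4 nonzero rows, and every pivot lies in the first 4 columns, so rank(B) = rank([B|b]) = 4.
The system is consistent.
Free variables = (unknowns) − (rank) = 4 − 4 = 0.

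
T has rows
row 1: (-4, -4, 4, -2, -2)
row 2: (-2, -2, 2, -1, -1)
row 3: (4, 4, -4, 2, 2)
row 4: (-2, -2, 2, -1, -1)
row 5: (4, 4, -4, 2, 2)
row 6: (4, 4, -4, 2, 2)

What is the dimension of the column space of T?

1

Row reduce to echelon form.
R2 ← R2 − (1/2)·R1: [0, 0, 0, 0, 0]
R3 ← R3 + R1: [0, 0, 0, 0, 0]
R4 ← R4 − (1/2)·R1: [0, 0, 0, 0, 0]
R5 ← R5 + R1: [0, 0, 0, 0, 0]
R6 ← R6 + R1: [0, 0, 0, 0, 0]
Echelon form has 1 nonzero row, so rank(T) = 1.
The column space has dimension equal to the rank: 1.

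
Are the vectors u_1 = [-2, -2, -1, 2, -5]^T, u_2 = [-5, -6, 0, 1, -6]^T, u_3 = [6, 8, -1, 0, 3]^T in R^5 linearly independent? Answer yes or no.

Form the matrix with these vectors as rows and row reduce.
R2 ← R2 − (5/2)·R1: [0, -1, 5/2, -4, 13/2]
R3 ← R3 + (3)·R1: [0, 2, -4, 6, -12]
R3 ← R3 + (2)·R2: [0, 0, 1, -2, 1]
3 nonzero rows, so the 3 vectors span a space of dimension 3.
Since 3 = 3, the vectors are linearly independent.

yes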